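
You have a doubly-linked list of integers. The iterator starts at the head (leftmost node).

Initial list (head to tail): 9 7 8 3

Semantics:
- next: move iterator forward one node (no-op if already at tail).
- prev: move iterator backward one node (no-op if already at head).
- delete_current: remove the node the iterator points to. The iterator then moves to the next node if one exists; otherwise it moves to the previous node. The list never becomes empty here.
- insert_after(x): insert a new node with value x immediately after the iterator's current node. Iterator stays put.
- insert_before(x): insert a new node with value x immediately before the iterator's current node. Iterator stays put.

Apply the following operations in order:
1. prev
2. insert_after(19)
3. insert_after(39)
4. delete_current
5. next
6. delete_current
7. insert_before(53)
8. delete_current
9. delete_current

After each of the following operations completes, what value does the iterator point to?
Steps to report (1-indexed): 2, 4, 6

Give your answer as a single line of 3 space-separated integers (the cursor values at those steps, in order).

After 1 (prev): list=[9, 7, 8, 3] cursor@9
After 2 (insert_after(19)): list=[9, 19, 7, 8, 3] cursor@9
After 3 (insert_after(39)): list=[9, 39, 19, 7, 8, 3] cursor@9
After 4 (delete_current): list=[39, 19, 7, 8, 3] cursor@39
After 5 (next): list=[39, 19, 7, 8, 3] cursor@19
After 6 (delete_current): list=[39, 7, 8, 3] cursor@7
After 7 (insert_before(53)): list=[39, 53, 7, 8, 3] cursor@7
After 8 (delete_current): list=[39, 53, 8, 3] cursor@8
After 9 (delete_current): list=[39, 53, 3] cursor@3

Answer: 9 39 7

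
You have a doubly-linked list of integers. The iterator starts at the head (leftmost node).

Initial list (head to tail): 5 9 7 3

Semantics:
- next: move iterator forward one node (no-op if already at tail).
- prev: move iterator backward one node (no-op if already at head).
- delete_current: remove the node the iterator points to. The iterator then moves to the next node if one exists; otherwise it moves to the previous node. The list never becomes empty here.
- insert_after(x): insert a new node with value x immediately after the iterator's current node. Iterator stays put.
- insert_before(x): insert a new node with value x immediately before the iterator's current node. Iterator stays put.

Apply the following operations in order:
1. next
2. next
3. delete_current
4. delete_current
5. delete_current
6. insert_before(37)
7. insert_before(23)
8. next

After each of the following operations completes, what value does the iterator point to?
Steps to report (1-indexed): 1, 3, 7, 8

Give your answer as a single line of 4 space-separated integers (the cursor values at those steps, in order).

Answer: 9 3 5 5

Derivation:
After 1 (next): list=[5, 9, 7, 3] cursor@9
After 2 (next): list=[5, 9, 7, 3] cursor@7
After 3 (delete_current): list=[5, 9, 3] cursor@3
After 4 (delete_current): list=[5, 9] cursor@9
After 5 (delete_current): list=[5] cursor@5
After 6 (insert_before(37)): list=[37, 5] cursor@5
After 7 (insert_before(23)): list=[37, 23, 5] cursor@5
After 8 (next): list=[37, 23, 5] cursor@5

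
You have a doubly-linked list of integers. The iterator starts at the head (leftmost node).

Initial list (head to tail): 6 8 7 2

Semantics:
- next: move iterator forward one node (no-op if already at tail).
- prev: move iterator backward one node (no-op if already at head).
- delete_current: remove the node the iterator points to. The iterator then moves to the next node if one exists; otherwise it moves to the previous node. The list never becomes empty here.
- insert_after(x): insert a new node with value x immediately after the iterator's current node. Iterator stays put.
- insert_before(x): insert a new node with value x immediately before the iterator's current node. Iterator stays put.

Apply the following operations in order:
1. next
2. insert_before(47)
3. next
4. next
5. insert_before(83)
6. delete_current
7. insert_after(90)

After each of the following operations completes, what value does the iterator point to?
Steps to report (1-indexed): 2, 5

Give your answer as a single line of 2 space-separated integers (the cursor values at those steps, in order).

Answer: 8 2

Derivation:
After 1 (next): list=[6, 8, 7, 2] cursor@8
After 2 (insert_before(47)): list=[6, 47, 8, 7, 2] cursor@8
After 3 (next): list=[6, 47, 8, 7, 2] cursor@7
After 4 (next): list=[6, 47, 8, 7, 2] cursor@2
After 5 (insert_before(83)): list=[6, 47, 8, 7, 83, 2] cursor@2
After 6 (delete_current): list=[6, 47, 8, 7, 83] cursor@83
After 7 (insert_after(90)): list=[6, 47, 8, 7, 83, 90] cursor@83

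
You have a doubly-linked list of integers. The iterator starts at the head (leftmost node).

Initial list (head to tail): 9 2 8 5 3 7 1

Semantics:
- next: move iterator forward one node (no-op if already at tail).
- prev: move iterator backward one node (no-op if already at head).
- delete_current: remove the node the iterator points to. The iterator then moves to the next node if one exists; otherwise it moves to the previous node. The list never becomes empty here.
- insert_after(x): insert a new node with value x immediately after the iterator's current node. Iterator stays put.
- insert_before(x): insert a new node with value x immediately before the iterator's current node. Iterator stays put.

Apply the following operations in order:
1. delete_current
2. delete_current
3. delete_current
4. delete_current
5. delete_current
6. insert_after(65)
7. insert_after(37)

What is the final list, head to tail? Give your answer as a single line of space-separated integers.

After 1 (delete_current): list=[2, 8, 5, 3, 7, 1] cursor@2
After 2 (delete_current): list=[8, 5, 3, 7, 1] cursor@8
After 3 (delete_current): list=[5, 3, 7, 1] cursor@5
After 4 (delete_current): list=[3, 7, 1] cursor@3
After 5 (delete_current): list=[7, 1] cursor@7
After 6 (insert_after(65)): list=[7, 65, 1] cursor@7
After 7 (insert_after(37)): list=[7, 37, 65, 1] cursor@7

Answer: 7 37 65 1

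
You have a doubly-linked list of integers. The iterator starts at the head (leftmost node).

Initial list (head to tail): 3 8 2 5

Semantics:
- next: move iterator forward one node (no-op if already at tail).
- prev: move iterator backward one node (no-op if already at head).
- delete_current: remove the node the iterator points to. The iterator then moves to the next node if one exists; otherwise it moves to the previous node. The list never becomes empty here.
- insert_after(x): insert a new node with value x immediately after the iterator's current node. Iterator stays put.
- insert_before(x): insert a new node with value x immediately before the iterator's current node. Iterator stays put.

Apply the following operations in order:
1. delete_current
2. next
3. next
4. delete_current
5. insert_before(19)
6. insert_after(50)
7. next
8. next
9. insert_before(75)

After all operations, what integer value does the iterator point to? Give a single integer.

After 1 (delete_current): list=[8, 2, 5] cursor@8
After 2 (next): list=[8, 2, 5] cursor@2
After 3 (next): list=[8, 2, 5] cursor@5
After 4 (delete_current): list=[8, 2] cursor@2
After 5 (insert_before(19)): list=[8, 19, 2] cursor@2
After 6 (insert_after(50)): list=[8, 19, 2, 50] cursor@2
After 7 (next): list=[8, 19, 2, 50] cursor@50
After 8 (next): list=[8, 19, 2, 50] cursor@50
After 9 (insert_before(75)): list=[8, 19, 2, 75, 50] cursor@50

Answer: 50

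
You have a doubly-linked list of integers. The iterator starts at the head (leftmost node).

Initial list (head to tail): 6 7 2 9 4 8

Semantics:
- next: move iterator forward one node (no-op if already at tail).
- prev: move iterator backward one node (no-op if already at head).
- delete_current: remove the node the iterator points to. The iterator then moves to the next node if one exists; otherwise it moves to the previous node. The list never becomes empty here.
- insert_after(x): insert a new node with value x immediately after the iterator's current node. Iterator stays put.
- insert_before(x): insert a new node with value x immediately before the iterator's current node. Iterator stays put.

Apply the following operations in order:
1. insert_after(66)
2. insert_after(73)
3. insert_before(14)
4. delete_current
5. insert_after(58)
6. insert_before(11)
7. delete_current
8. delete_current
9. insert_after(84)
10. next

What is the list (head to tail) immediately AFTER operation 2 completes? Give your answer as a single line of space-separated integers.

After 1 (insert_after(66)): list=[6, 66, 7, 2, 9, 4, 8] cursor@6
After 2 (insert_after(73)): list=[6, 73, 66, 7, 2, 9, 4, 8] cursor@6

Answer: 6 73 66 7 2 9 4 8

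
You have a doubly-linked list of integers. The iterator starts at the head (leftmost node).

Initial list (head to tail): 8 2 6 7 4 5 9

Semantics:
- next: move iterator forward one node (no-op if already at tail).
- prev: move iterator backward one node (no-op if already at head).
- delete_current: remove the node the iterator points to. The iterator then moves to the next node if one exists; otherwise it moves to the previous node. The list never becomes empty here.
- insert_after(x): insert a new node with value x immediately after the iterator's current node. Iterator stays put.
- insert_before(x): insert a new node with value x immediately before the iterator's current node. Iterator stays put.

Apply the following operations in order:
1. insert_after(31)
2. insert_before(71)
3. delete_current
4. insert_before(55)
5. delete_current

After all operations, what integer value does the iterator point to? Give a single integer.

After 1 (insert_after(31)): list=[8, 31, 2, 6, 7, 4, 5, 9] cursor@8
After 2 (insert_before(71)): list=[71, 8, 31, 2, 6, 7, 4, 5, 9] cursor@8
After 3 (delete_current): list=[71, 31, 2, 6, 7, 4, 5, 9] cursor@31
After 4 (insert_before(55)): list=[71, 55, 31, 2, 6, 7, 4, 5, 9] cursor@31
After 5 (delete_current): list=[71, 55, 2, 6, 7, 4, 5, 9] cursor@2

Answer: 2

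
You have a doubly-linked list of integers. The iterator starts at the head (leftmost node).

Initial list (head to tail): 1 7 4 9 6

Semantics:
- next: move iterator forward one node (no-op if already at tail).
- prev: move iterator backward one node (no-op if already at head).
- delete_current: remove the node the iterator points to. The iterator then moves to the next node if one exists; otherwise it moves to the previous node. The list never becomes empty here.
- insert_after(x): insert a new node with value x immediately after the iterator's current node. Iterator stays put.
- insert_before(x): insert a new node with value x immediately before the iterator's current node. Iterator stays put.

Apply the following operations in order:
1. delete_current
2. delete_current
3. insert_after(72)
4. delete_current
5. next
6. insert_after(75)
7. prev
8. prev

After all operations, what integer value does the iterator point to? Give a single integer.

After 1 (delete_current): list=[7, 4, 9, 6] cursor@7
After 2 (delete_current): list=[4, 9, 6] cursor@4
After 3 (insert_after(72)): list=[4, 72, 9, 6] cursor@4
After 4 (delete_current): list=[72, 9, 6] cursor@72
After 5 (next): list=[72, 9, 6] cursor@9
After 6 (insert_after(75)): list=[72, 9, 75, 6] cursor@9
After 7 (prev): list=[72, 9, 75, 6] cursor@72
After 8 (prev): list=[72, 9, 75, 6] cursor@72

Answer: 72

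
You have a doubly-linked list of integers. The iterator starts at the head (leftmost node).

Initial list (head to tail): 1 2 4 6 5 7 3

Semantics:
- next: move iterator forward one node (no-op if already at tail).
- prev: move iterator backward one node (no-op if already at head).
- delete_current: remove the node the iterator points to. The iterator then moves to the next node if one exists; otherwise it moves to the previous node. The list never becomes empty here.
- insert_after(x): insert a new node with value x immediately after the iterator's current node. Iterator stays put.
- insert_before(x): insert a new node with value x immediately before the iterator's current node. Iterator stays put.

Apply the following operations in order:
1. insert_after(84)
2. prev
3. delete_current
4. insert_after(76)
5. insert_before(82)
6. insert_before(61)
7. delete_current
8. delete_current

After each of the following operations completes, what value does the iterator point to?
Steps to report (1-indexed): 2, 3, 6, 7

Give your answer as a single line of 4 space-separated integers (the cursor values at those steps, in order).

Answer: 1 84 84 76

Derivation:
After 1 (insert_after(84)): list=[1, 84, 2, 4, 6, 5, 7, 3] cursor@1
After 2 (prev): list=[1, 84, 2, 4, 6, 5, 7, 3] cursor@1
After 3 (delete_current): list=[84, 2, 4, 6, 5, 7, 3] cursor@84
After 4 (insert_after(76)): list=[84, 76, 2, 4, 6, 5, 7, 3] cursor@84
After 5 (insert_before(82)): list=[82, 84, 76, 2, 4, 6, 5, 7, 3] cursor@84
After 6 (insert_before(61)): list=[82, 61, 84, 76, 2, 4, 6, 5, 7, 3] cursor@84
After 7 (delete_current): list=[82, 61, 76, 2, 4, 6, 5, 7, 3] cursor@76
After 8 (delete_current): list=[82, 61, 2, 4, 6, 5, 7, 3] cursor@2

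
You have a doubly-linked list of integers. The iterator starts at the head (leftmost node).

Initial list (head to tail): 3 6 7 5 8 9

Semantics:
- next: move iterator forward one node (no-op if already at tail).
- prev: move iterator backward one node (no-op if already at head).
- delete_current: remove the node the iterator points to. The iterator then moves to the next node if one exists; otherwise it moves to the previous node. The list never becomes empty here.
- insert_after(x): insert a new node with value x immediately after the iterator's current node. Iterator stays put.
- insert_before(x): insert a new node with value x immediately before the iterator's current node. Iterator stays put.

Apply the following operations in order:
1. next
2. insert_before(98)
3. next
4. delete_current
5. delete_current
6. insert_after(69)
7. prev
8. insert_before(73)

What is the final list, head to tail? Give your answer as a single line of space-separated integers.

After 1 (next): list=[3, 6, 7, 5, 8, 9] cursor@6
After 2 (insert_before(98)): list=[3, 98, 6, 7, 5, 8, 9] cursor@6
After 3 (next): list=[3, 98, 6, 7, 5, 8, 9] cursor@7
After 4 (delete_current): list=[3, 98, 6, 5, 8, 9] cursor@5
After 5 (delete_current): list=[3, 98, 6, 8, 9] cursor@8
After 6 (insert_after(69)): list=[3, 98, 6, 8, 69, 9] cursor@8
After 7 (prev): list=[3, 98, 6, 8, 69, 9] cursor@6
After 8 (insert_before(73)): list=[3, 98, 73, 6, 8, 69, 9] cursor@6

Answer: 3 98 73 6 8 69 9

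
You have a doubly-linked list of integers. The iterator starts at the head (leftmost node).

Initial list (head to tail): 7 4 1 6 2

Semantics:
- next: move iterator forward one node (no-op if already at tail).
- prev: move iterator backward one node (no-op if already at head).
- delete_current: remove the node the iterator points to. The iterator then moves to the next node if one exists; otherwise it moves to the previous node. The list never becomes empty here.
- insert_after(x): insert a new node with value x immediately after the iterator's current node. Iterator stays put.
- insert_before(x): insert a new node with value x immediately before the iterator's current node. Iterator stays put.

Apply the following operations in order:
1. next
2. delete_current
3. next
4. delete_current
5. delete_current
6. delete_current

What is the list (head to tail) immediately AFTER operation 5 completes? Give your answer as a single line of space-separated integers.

After 1 (next): list=[7, 4, 1, 6, 2] cursor@4
After 2 (delete_current): list=[7, 1, 6, 2] cursor@1
After 3 (next): list=[7, 1, 6, 2] cursor@6
After 4 (delete_current): list=[7, 1, 2] cursor@2
After 5 (delete_current): list=[7, 1] cursor@1

Answer: 7 1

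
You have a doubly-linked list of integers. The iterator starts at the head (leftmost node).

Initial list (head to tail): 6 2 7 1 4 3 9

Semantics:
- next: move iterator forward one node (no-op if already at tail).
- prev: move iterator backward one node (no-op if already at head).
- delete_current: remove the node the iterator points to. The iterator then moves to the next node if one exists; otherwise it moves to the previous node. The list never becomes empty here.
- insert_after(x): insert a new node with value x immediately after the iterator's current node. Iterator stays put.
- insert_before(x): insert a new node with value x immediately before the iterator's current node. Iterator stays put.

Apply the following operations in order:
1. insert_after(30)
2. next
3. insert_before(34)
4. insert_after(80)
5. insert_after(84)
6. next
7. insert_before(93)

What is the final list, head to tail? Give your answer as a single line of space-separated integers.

Answer: 6 34 30 93 84 80 2 7 1 4 3 9

Derivation:
After 1 (insert_after(30)): list=[6, 30, 2, 7, 1, 4, 3, 9] cursor@6
After 2 (next): list=[6, 30, 2, 7, 1, 4, 3, 9] cursor@30
After 3 (insert_before(34)): list=[6, 34, 30, 2, 7, 1, 4, 3, 9] cursor@30
After 4 (insert_after(80)): list=[6, 34, 30, 80, 2, 7, 1, 4, 3, 9] cursor@30
After 5 (insert_after(84)): list=[6, 34, 30, 84, 80, 2, 7, 1, 4, 3, 9] cursor@30
After 6 (next): list=[6, 34, 30, 84, 80, 2, 7, 1, 4, 3, 9] cursor@84
After 7 (insert_before(93)): list=[6, 34, 30, 93, 84, 80, 2, 7, 1, 4, 3, 9] cursor@84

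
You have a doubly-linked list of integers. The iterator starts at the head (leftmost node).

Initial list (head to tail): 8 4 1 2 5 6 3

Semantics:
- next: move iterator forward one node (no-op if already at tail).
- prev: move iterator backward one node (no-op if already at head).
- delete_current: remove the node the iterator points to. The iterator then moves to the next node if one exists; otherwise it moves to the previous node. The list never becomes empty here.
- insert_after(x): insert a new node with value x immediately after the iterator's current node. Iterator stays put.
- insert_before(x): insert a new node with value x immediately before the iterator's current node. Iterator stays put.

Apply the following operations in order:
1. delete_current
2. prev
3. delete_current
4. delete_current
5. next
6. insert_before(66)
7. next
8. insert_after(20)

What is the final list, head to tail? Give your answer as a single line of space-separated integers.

Answer: 2 66 5 6 20 3

Derivation:
After 1 (delete_current): list=[4, 1, 2, 5, 6, 3] cursor@4
After 2 (prev): list=[4, 1, 2, 5, 6, 3] cursor@4
After 3 (delete_current): list=[1, 2, 5, 6, 3] cursor@1
After 4 (delete_current): list=[2, 5, 6, 3] cursor@2
After 5 (next): list=[2, 5, 6, 3] cursor@5
After 6 (insert_before(66)): list=[2, 66, 5, 6, 3] cursor@5
After 7 (next): list=[2, 66, 5, 6, 3] cursor@6
After 8 (insert_after(20)): list=[2, 66, 5, 6, 20, 3] cursor@6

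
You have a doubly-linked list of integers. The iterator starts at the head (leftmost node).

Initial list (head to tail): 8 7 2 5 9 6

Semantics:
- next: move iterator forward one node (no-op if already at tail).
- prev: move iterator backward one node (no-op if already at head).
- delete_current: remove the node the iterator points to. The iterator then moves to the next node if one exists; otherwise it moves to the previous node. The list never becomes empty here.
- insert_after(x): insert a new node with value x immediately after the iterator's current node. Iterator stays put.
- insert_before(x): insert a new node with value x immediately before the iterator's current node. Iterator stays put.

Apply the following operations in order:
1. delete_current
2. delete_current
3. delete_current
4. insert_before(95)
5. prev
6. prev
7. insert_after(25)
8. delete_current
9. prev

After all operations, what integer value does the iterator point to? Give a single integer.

After 1 (delete_current): list=[7, 2, 5, 9, 6] cursor@7
After 2 (delete_current): list=[2, 5, 9, 6] cursor@2
After 3 (delete_current): list=[5, 9, 6] cursor@5
After 4 (insert_before(95)): list=[95, 5, 9, 6] cursor@5
After 5 (prev): list=[95, 5, 9, 6] cursor@95
After 6 (prev): list=[95, 5, 9, 6] cursor@95
After 7 (insert_after(25)): list=[95, 25, 5, 9, 6] cursor@95
After 8 (delete_current): list=[25, 5, 9, 6] cursor@25
After 9 (prev): list=[25, 5, 9, 6] cursor@25

Answer: 25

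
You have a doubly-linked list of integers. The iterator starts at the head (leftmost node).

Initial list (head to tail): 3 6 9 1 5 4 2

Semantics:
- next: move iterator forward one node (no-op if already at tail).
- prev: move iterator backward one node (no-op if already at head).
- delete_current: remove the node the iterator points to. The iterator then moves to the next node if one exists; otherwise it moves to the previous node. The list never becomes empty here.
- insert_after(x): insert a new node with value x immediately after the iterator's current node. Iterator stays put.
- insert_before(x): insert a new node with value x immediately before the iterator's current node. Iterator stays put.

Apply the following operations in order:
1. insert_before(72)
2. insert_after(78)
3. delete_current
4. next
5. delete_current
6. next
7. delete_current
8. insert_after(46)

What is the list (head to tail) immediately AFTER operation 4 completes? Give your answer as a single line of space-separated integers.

After 1 (insert_before(72)): list=[72, 3, 6, 9, 1, 5, 4, 2] cursor@3
After 2 (insert_after(78)): list=[72, 3, 78, 6, 9, 1, 5, 4, 2] cursor@3
After 3 (delete_current): list=[72, 78, 6, 9, 1, 5, 4, 2] cursor@78
After 4 (next): list=[72, 78, 6, 9, 1, 5, 4, 2] cursor@6

Answer: 72 78 6 9 1 5 4 2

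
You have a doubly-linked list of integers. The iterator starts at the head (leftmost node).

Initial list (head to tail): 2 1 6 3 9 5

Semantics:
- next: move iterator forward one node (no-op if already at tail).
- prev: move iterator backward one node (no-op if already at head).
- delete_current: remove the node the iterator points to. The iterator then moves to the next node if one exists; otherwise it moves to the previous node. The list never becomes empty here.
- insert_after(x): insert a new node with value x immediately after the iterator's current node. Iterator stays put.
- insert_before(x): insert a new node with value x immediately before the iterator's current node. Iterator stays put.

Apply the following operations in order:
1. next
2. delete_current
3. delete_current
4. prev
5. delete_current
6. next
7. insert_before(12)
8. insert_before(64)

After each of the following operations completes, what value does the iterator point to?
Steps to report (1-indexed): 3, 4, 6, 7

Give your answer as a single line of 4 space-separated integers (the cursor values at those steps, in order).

After 1 (next): list=[2, 1, 6, 3, 9, 5] cursor@1
After 2 (delete_current): list=[2, 6, 3, 9, 5] cursor@6
After 3 (delete_current): list=[2, 3, 9, 5] cursor@3
After 4 (prev): list=[2, 3, 9, 5] cursor@2
After 5 (delete_current): list=[3, 9, 5] cursor@3
After 6 (next): list=[3, 9, 5] cursor@9
After 7 (insert_before(12)): list=[3, 12, 9, 5] cursor@9
After 8 (insert_before(64)): list=[3, 12, 64, 9, 5] cursor@9

Answer: 3 2 9 9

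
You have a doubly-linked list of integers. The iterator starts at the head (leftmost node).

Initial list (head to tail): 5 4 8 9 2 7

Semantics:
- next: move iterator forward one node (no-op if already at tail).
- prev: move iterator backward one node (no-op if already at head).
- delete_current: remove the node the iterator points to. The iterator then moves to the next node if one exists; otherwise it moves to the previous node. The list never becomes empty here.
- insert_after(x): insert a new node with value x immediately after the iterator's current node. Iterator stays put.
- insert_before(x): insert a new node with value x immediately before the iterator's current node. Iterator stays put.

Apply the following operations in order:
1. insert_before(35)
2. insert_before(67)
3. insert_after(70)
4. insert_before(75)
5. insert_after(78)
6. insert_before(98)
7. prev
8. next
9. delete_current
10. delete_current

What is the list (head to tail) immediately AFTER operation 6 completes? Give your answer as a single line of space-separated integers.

After 1 (insert_before(35)): list=[35, 5, 4, 8, 9, 2, 7] cursor@5
After 2 (insert_before(67)): list=[35, 67, 5, 4, 8, 9, 2, 7] cursor@5
After 3 (insert_after(70)): list=[35, 67, 5, 70, 4, 8, 9, 2, 7] cursor@5
After 4 (insert_before(75)): list=[35, 67, 75, 5, 70, 4, 8, 9, 2, 7] cursor@5
After 5 (insert_after(78)): list=[35, 67, 75, 5, 78, 70, 4, 8, 9, 2, 7] cursor@5
After 6 (insert_before(98)): list=[35, 67, 75, 98, 5, 78, 70, 4, 8, 9, 2, 7] cursor@5

Answer: 35 67 75 98 5 78 70 4 8 9 2 7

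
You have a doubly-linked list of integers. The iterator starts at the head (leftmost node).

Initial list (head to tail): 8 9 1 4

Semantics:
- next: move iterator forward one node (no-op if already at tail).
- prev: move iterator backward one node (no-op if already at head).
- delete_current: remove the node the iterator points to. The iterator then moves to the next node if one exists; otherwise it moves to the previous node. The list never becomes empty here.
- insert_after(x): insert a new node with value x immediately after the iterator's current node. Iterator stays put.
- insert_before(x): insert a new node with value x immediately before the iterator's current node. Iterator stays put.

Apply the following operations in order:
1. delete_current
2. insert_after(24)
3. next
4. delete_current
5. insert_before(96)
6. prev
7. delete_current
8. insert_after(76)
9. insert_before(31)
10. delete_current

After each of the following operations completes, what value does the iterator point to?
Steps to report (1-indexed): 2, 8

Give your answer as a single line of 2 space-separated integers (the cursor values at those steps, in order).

After 1 (delete_current): list=[9, 1, 4] cursor@9
After 2 (insert_after(24)): list=[9, 24, 1, 4] cursor@9
After 3 (next): list=[9, 24, 1, 4] cursor@24
After 4 (delete_current): list=[9, 1, 4] cursor@1
After 5 (insert_before(96)): list=[9, 96, 1, 4] cursor@1
After 6 (prev): list=[9, 96, 1, 4] cursor@96
After 7 (delete_current): list=[9, 1, 4] cursor@1
After 8 (insert_after(76)): list=[9, 1, 76, 4] cursor@1
After 9 (insert_before(31)): list=[9, 31, 1, 76, 4] cursor@1
After 10 (delete_current): list=[9, 31, 76, 4] cursor@76

Answer: 9 1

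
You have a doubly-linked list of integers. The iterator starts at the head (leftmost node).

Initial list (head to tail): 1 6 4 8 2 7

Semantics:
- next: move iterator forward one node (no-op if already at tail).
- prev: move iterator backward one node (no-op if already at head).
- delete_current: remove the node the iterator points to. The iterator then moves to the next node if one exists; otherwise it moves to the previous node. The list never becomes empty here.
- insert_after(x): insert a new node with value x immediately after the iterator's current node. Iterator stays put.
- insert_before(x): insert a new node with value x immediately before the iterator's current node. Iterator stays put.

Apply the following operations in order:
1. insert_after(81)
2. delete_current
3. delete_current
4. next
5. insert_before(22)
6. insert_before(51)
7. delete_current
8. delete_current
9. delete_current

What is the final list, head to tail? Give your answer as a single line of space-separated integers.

Answer: 6 22 51 7

Derivation:
After 1 (insert_after(81)): list=[1, 81, 6, 4, 8, 2, 7] cursor@1
After 2 (delete_current): list=[81, 6, 4, 8, 2, 7] cursor@81
After 3 (delete_current): list=[6, 4, 8, 2, 7] cursor@6
After 4 (next): list=[6, 4, 8, 2, 7] cursor@4
After 5 (insert_before(22)): list=[6, 22, 4, 8, 2, 7] cursor@4
After 6 (insert_before(51)): list=[6, 22, 51, 4, 8, 2, 7] cursor@4
After 7 (delete_current): list=[6, 22, 51, 8, 2, 7] cursor@8
After 8 (delete_current): list=[6, 22, 51, 2, 7] cursor@2
After 9 (delete_current): list=[6, 22, 51, 7] cursor@7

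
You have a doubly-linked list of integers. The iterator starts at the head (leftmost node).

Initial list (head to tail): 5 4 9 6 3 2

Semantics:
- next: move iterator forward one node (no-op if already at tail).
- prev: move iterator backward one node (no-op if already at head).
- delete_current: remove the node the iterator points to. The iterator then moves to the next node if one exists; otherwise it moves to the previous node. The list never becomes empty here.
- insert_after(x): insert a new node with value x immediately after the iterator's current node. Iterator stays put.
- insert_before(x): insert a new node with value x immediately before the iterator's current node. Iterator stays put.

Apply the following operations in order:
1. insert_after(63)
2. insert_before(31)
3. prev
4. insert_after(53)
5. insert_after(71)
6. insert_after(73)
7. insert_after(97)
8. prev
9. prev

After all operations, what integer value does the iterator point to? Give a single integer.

Answer: 31

Derivation:
After 1 (insert_after(63)): list=[5, 63, 4, 9, 6, 3, 2] cursor@5
After 2 (insert_before(31)): list=[31, 5, 63, 4, 9, 6, 3, 2] cursor@5
After 3 (prev): list=[31, 5, 63, 4, 9, 6, 3, 2] cursor@31
After 4 (insert_after(53)): list=[31, 53, 5, 63, 4, 9, 6, 3, 2] cursor@31
After 5 (insert_after(71)): list=[31, 71, 53, 5, 63, 4, 9, 6, 3, 2] cursor@31
After 6 (insert_after(73)): list=[31, 73, 71, 53, 5, 63, 4, 9, 6, 3, 2] cursor@31
After 7 (insert_after(97)): list=[31, 97, 73, 71, 53, 5, 63, 4, 9, 6, 3, 2] cursor@31
After 8 (prev): list=[31, 97, 73, 71, 53, 5, 63, 4, 9, 6, 3, 2] cursor@31
After 9 (prev): list=[31, 97, 73, 71, 53, 5, 63, 4, 9, 6, 3, 2] cursor@31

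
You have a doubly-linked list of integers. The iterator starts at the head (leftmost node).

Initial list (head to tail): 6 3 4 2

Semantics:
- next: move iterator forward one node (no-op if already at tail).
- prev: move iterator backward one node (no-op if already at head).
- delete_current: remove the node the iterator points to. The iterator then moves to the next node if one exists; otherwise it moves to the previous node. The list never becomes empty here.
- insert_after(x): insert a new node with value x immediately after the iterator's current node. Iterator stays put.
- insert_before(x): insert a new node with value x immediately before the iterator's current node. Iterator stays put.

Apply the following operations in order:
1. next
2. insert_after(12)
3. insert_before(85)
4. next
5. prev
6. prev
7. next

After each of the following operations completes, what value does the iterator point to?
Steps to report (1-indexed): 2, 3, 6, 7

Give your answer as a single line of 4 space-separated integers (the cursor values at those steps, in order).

After 1 (next): list=[6, 3, 4, 2] cursor@3
After 2 (insert_after(12)): list=[6, 3, 12, 4, 2] cursor@3
After 3 (insert_before(85)): list=[6, 85, 3, 12, 4, 2] cursor@3
After 4 (next): list=[6, 85, 3, 12, 4, 2] cursor@12
After 5 (prev): list=[6, 85, 3, 12, 4, 2] cursor@3
After 6 (prev): list=[6, 85, 3, 12, 4, 2] cursor@85
After 7 (next): list=[6, 85, 3, 12, 4, 2] cursor@3

Answer: 3 3 85 3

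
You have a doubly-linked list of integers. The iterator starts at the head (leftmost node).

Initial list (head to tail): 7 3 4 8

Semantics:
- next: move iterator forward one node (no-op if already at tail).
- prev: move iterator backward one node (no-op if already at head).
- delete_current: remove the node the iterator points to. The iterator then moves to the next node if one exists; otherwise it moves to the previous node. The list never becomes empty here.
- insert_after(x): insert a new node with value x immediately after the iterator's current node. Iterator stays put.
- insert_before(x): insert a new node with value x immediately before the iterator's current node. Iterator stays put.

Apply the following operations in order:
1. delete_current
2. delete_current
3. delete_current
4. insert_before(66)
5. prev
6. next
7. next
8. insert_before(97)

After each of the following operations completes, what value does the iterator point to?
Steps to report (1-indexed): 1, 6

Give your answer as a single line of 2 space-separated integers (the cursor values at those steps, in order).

Answer: 3 8

Derivation:
After 1 (delete_current): list=[3, 4, 8] cursor@3
After 2 (delete_current): list=[4, 8] cursor@4
After 3 (delete_current): list=[8] cursor@8
After 4 (insert_before(66)): list=[66, 8] cursor@8
After 5 (prev): list=[66, 8] cursor@66
After 6 (next): list=[66, 8] cursor@8
After 7 (next): list=[66, 8] cursor@8
After 8 (insert_before(97)): list=[66, 97, 8] cursor@8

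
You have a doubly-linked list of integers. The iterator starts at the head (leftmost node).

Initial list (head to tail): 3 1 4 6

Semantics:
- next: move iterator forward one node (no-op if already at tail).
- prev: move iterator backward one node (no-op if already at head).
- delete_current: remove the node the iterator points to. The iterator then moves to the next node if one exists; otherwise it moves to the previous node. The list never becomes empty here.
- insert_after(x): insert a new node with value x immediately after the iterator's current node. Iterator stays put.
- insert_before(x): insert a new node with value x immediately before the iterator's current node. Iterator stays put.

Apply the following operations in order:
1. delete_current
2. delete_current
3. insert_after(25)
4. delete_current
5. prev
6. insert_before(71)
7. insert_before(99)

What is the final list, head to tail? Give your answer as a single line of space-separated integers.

Answer: 71 99 25 6

Derivation:
After 1 (delete_current): list=[1, 4, 6] cursor@1
After 2 (delete_current): list=[4, 6] cursor@4
After 3 (insert_after(25)): list=[4, 25, 6] cursor@4
After 4 (delete_current): list=[25, 6] cursor@25
After 5 (prev): list=[25, 6] cursor@25
After 6 (insert_before(71)): list=[71, 25, 6] cursor@25
After 7 (insert_before(99)): list=[71, 99, 25, 6] cursor@25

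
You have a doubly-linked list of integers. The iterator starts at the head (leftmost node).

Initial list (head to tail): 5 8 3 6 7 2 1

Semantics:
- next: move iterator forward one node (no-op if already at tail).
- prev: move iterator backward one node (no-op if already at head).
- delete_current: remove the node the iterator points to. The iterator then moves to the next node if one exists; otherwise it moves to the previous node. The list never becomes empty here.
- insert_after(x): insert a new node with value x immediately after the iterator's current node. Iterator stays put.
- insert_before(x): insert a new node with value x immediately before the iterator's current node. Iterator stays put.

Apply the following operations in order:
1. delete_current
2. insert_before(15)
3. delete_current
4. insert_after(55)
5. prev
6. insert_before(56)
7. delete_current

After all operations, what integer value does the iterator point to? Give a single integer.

Answer: 3

Derivation:
After 1 (delete_current): list=[8, 3, 6, 7, 2, 1] cursor@8
After 2 (insert_before(15)): list=[15, 8, 3, 6, 7, 2, 1] cursor@8
After 3 (delete_current): list=[15, 3, 6, 7, 2, 1] cursor@3
After 4 (insert_after(55)): list=[15, 3, 55, 6, 7, 2, 1] cursor@3
After 5 (prev): list=[15, 3, 55, 6, 7, 2, 1] cursor@15
After 6 (insert_before(56)): list=[56, 15, 3, 55, 6, 7, 2, 1] cursor@15
After 7 (delete_current): list=[56, 3, 55, 6, 7, 2, 1] cursor@3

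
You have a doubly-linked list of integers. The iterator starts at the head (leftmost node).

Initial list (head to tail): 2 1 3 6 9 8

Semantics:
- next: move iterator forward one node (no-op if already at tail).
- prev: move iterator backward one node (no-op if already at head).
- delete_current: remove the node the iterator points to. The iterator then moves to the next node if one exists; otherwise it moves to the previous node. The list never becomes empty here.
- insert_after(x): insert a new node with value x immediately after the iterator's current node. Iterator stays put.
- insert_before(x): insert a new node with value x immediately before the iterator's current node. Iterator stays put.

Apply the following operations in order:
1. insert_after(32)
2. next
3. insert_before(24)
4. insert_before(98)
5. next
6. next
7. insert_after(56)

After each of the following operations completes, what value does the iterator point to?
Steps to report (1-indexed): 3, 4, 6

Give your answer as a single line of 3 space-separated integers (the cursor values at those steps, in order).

Answer: 32 32 3

Derivation:
After 1 (insert_after(32)): list=[2, 32, 1, 3, 6, 9, 8] cursor@2
After 2 (next): list=[2, 32, 1, 3, 6, 9, 8] cursor@32
After 3 (insert_before(24)): list=[2, 24, 32, 1, 3, 6, 9, 8] cursor@32
After 4 (insert_before(98)): list=[2, 24, 98, 32, 1, 3, 6, 9, 8] cursor@32
After 5 (next): list=[2, 24, 98, 32, 1, 3, 6, 9, 8] cursor@1
After 6 (next): list=[2, 24, 98, 32, 1, 3, 6, 9, 8] cursor@3
After 7 (insert_after(56)): list=[2, 24, 98, 32, 1, 3, 56, 6, 9, 8] cursor@3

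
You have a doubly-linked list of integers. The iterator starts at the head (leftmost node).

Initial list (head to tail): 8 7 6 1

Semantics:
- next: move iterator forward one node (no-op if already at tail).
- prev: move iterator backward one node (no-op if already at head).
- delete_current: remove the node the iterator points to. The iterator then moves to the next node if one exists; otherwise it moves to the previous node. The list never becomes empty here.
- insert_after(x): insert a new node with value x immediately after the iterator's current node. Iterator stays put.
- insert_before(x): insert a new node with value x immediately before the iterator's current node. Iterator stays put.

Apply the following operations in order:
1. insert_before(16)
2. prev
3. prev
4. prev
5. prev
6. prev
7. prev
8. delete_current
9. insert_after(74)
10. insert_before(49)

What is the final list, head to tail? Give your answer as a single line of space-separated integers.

After 1 (insert_before(16)): list=[16, 8, 7, 6, 1] cursor@8
After 2 (prev): list=[16, 8, 7, 6, 1] cursor@16
After 3 (prev): list=[16, 8, 7, 6, 1] cursor@16
After 4 (prev): list=[16, 8, 7, 6, 1] cursor@16
After 5 (prev): list=[16, 8, 7, 6, 1] cursor@16
After 6 (prev): list=[16, 8, 7, 6, 1] cursor@16
After 7 (prev): list=[16, 8, 7, 6, 1] cursor@16
After 8 (delete_current): list=[8, 7, 6, 1] cursor@8
After 9 (insert_after(74)): list=[8, 74, 7, 6, 1] cursor@8
After 10 (insert_before(49)): list=[49, 8, 74, 7, 6, 1] cursor@8

Answer: 49 8 74 7 6 1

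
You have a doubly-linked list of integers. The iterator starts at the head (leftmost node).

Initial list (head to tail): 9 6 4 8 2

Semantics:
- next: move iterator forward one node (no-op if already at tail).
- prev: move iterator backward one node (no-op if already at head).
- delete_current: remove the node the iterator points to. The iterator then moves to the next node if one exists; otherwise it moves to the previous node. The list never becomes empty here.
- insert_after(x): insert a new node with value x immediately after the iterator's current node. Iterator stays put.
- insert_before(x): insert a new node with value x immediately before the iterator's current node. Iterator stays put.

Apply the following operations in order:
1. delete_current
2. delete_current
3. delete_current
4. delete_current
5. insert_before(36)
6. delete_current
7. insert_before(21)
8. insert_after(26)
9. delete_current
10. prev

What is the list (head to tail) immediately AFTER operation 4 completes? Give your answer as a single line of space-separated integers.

After 1 (delete_current): list=[6, 4, 8, 2] cursor@6
After 2 (delete_current): list=[4, 8, 2] cursor@4
After 3 (delete_current): list=[8, 2] cursor@8
After 4 (delete_current): list=[2] cursor@2

Answer: 2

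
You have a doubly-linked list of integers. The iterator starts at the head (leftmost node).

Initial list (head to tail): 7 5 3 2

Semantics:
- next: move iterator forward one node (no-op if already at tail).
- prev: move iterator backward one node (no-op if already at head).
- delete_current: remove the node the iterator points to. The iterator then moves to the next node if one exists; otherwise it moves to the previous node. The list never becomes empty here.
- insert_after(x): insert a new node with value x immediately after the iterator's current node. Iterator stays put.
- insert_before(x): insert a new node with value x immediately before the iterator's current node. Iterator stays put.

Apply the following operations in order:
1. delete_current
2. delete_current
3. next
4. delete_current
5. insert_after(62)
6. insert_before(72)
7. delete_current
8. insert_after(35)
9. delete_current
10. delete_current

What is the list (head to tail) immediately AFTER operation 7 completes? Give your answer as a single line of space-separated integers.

Answer: 72 62

Derivation:
After 1 (delete_current): list=[5, 3, 2] cursor@5
After 2 (delete_current): list=[3, 2] cursor@3
After 3 (next): list=[3, 2] cursor@2
After 4 (delete_current): list=[3] cursor@3
After 5 (insert_after(62)): list=[3, 62] cursor@3
After 6 (insert_before(72)): list=[72, 3, 62] cursor@3
After 7 (delete_current): list=[72, 62] cursor@62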